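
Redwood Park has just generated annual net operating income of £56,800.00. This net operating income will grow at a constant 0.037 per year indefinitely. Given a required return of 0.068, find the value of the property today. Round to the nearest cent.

£1900051.61

D₁ = D₀ × (1 + g) = £56,800.00 × 1.037 = £58,901.6000
Growing perpetuity: P = D₁ / (r − g) = £58,901.6000 / (0.068 − 0.037) = £1,900,051.61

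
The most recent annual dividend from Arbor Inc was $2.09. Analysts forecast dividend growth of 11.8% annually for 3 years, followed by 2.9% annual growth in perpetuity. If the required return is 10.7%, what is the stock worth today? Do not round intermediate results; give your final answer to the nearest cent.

$34.80

D_1 = 2.33662
D_2 = 2.61234
D_3 = 2.92060
Terminal value at year 3: TV = D_3×(1+g_2)/(r−g_2) = 3.00529/0.078 = 38.52942
P_0 = D_1/(1+r)^1 + D_2/(1+r)^2 + D_3/(1+r)^3 + TV/(1+r)^3
    = 2.11077 + 2.13174 + 2.15292 + 28.40204 = 34.79748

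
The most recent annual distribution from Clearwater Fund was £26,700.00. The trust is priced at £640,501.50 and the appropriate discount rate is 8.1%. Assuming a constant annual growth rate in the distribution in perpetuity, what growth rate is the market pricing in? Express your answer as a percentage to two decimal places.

3.77%

P = D₀(1+g)/(r−g) ⇒ P(r−g) = D₀(1+g) ⇒ g(P+D₀) = P·r − D₀
g = (P·r − D₀)/(P + D₀) = (£640,501.50×0.081 − £26,700.00) / (£640,501.50 + £26,700.00) = 0.037741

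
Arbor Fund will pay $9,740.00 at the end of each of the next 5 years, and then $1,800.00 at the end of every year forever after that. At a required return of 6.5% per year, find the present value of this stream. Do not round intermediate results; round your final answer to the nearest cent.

$60688.40

PV of 5-year annuity: $9,740.00 × [1 − (1+0.065)^−5] / 0.065 = 40476.31773
Perpetuity value at year 5: $1,800.00 / 0.065 = 27692.30769
PV of perpetuity: 27692.30769 / (1+0.065)^5 = 20212.08470
Total PV = 40476.31773 + 20212.08470 = 60688.40243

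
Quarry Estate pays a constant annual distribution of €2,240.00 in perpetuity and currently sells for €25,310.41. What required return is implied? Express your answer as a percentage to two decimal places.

8.85%

P = C/r ⇒ r = C/P = €2,240.00/€25,310.41 = 0.088501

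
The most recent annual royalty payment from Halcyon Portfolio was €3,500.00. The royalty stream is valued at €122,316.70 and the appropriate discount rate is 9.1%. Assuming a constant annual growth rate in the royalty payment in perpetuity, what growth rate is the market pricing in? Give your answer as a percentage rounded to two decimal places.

P = D₀(1+g)/(r−g) ⇒ P(r−g) = D₀(1+g) ⇒ g(P+D₀) = P·r − D₀
g = (P·r − D₀)/(P + D₀) = (€122,316.70×0.091 − €3,500.00) / (€122,316.70 + €3,500.00) = 0.060650

6.07%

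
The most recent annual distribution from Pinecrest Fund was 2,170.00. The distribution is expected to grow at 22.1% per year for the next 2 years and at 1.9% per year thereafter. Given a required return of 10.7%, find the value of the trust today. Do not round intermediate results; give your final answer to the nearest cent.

35602.85

D_1 = 2649.57000
D_2 = 3235.12497
Terminal value at year 2: TV = D_2×(1+g_2)/(r−g_2) = 3296.59234/0.088 = 37461.27664
P_0 = D_1/(1+r)^1 + D_2/(1+r)^2 + TV/(1+r)^2
    = 2393.46883 + 2639.95072 + 30569.42936 = 35602.84892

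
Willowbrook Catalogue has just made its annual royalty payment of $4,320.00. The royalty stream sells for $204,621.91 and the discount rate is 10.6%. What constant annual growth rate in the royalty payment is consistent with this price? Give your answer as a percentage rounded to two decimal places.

8.31%

P = D₀(1+g)/(r−g) ⇒ P(r−g) = D₀(1+g) ⇒ g(P+D₀) = P·r − D₀
g = (P·r − D₀)/(P + D₀) = ($204,621.91×0.106 − $4,320.00) / ($204,621.91 + $4,320.00) = 0.083133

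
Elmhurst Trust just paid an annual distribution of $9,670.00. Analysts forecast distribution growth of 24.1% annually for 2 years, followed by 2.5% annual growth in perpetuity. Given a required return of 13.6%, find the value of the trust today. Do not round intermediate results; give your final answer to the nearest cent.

D_1 = 12000.47000
D_2 = 14892.58327
Terminal value at year 2: TV = D_2×(1+g_2)/(r−g_2) = 15264.89785/0.111 = 137521.60227
P_0 = D_1/(1+r)^1 + D_2/(1+r)^2 + TV/(1+r)^2
    = 10563.79401 + 11540.20103 + 106564.91943 = 128668.91448

$128668.91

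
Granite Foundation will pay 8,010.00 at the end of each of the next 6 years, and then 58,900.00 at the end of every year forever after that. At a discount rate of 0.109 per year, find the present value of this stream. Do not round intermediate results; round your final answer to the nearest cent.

PV of 6-year annuity: 8,010.00 × [1 − (1+0.109)^−6] / 0.109 = 33984.45168
Perpetuity value at year 6: 58,900.00 / 0.109 = 540366.97248
PV of perpetuity: 540366.97248 / (1+0.109)^6 = 290468.81967
Total PV = 33984.45168 + 290468.81967 = 324453.27135

324453.27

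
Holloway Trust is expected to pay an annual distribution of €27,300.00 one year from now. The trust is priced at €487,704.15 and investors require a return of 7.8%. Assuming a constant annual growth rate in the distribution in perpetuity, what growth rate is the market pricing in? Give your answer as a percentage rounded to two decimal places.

P = D₁/(r−g) ⇒ g = r − D₁/P = 0.078 − €27,300.00/€487,704.15 = 0.022023

2.20%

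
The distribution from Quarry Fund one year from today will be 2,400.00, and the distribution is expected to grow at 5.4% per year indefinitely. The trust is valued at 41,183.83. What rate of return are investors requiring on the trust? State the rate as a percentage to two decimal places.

P = D₁/(r − g) ⇒ r = D₁/P + g = 2,400.0000/41,183.83 + 0.054 = 0.058275 + 0.054 = 0.112275

11.23%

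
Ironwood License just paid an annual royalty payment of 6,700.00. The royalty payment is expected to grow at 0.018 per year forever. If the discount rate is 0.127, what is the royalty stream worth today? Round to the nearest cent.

62574.31

D₁ = D₀ × (1 + g) = 6,700.00 × 1.018 = 6,820.6000
Growing perpetuity: P = D₁ / (r − g) = 6,820.6000 / (0.127 − 0.018) = 62,574.31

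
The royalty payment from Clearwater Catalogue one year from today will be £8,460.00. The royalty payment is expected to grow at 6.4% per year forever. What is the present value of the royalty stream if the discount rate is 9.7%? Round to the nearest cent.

£256363.64

Growing perpetuity: P = D₁ / (r − g) = £8,460.0000 / (0.097 − 0.064) = £256,363.64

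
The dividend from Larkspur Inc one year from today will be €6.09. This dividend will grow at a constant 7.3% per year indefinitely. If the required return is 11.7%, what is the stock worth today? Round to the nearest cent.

Growing perpetuity: P = D₁ / (r − g) = €6.0900 / (0.117 − 0.073) = €138.41

€138.41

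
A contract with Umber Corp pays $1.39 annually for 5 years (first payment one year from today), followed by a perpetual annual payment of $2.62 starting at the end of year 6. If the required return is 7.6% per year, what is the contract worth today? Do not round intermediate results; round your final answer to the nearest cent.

PV of 5-year annuity: $1.39 × [1 − (1+0.076)^−5] / 0.076 = 5.60887
Perpetuity value at year 5: $2.62 / 0.076 = 34.47368
PV of perpetuity: 34.47368 / (1+0.076)^5 = 23.90157
Total PV = 5.60887 + 23.90157 = 29.51044

$29.51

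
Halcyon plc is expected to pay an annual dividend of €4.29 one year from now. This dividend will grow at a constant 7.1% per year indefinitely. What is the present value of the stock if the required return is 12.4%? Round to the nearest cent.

Growing perpetuity: P = D₁ / (r − g) = €4.2900 / (0.124 − 0.071) = €80.94

€80.94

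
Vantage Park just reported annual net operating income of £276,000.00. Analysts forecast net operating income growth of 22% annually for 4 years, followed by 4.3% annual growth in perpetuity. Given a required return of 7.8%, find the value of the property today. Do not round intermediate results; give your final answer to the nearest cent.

£15011102.79

D_1 = 336720.00000
D_2 = 410798.40000
D_3 = 501174.04800
D_4 = 611432.33856
Terminal value at year 4: TV = D_4×(1+g_2)/(r−g_2) = 637723.92912/0.035 = 18220683.68909
P_0 = D_1/(1+r)^1 + D_2/(1+r)^2 + D_3/(1+r)^3 + D_4/(1+r)^4 + TV/(1+r)^4
    = 312356.21521 + 353501.46805 + 400066.59650 + 452765.53592 + 13492412.97054 = 15011102.78623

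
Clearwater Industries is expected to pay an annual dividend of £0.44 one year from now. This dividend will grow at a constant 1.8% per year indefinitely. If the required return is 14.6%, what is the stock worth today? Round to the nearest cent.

Growing perpetuity: P = D₁ / (r − g) = £0.4400 / (0.146 − 0.018) = £3.44

£3.44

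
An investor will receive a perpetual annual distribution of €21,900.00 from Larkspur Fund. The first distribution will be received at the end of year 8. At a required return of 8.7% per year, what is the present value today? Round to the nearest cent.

€140384.14

Value at end of year 7: C / r = €21,900.00 / 0.087 = €251,724.1379
Discount to today: PV = €251,724.1379 / (1 + 0.087)^7 = €251,724.1379 / 1.793109 = €140,384.14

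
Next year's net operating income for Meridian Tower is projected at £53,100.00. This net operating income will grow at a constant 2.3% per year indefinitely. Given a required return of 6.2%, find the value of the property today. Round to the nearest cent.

£1361538.46

Growing perpetuity: P = D₁ / (r − g) = £53,100.0000 / (0.062 − 0.023) = £1,361,538.46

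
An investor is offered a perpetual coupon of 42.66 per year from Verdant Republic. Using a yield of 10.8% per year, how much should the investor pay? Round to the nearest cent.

Level perpetuity: PV = C / r = 42.66 / 0.108 = 395.00

395.00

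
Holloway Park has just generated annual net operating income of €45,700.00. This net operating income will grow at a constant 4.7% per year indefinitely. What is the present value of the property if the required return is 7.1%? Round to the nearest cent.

€1993662.50

D₁ = D₀ × (1 + g) = €45,700.00 × 1.047 = €47,847.9000
Growing perpetuity: P = D₁ / (r − g) = €47,847.9000 / (0.071 − 0.047) = €1,993,662.50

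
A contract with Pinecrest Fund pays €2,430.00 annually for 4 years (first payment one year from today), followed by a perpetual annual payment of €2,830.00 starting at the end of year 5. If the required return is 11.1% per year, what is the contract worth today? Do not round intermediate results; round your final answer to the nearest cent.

€24257.16

PV of 4-year annuity: €2,430.00 × [1 − (1+0.111)^−4] / 0.111 = 7522.87488
Perpetuity value at year 4: €2,830.00 / 0.111 = 25495.49550
PV of perpetuity: 25495.49550 / (1+0.111)^4 = 16734.28731
Total PV = 7522.87488 + 16734.28731 = 24257.16218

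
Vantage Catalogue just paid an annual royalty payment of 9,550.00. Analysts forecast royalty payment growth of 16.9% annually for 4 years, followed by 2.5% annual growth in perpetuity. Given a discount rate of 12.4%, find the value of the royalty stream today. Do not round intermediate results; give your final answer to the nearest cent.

D_1 = 11163.95000
D_2 = 13050.65755
D_3 = 15256.21868
D_4 = 17834.51963
Terminal value at year 4: TV = D_4×(1+g_2)/(r−g_2) = 18280.38262/0.099 = 184650.32953
P_0 = D_1/(1+r)^1 + D_2/(1+r)^2 + D_3/(1+r)^3 + D_4/(1+r)^4 + TV/(1+r)^4
    = 9932.33986 + 10329.98692 + 10743.55401 + 11173.67850 + 115687.07539 = 157866.63467

157866.63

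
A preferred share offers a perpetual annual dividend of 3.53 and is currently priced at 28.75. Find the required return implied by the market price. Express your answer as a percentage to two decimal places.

P = C/r ⇒ r = C/P = 3.53/28.75 = 0.122783

12.28%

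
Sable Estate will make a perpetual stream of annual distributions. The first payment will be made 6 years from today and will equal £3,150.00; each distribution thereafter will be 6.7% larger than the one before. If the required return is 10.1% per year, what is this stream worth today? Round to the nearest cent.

Value at end of year 5: C₁ / (r − g) = £3,150.00 / (0.101 − 0.067) = £92,647.0588
Discount to today: PV = £92,647.0588 / (1 + 0.101)^5 = £92,647.0588 / 1.617844 = £57,265.76

£57265.76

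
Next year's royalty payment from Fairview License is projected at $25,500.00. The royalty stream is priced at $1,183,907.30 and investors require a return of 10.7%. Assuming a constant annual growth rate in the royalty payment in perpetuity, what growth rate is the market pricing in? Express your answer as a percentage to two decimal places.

P = D₁/(r−g) ⇒ g = r − D₁/P = 0.107 − $25,500.00/$1,183,907.30 = 0.085461

8.55%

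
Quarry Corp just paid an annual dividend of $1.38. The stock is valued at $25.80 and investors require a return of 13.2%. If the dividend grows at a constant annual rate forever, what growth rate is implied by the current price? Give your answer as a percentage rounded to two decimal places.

P = D₀(1+g)/(r−g) ⇒ P(r−g) = D₀(1+g) ⇒ g(P+D₀) = P·r − D₀
g = (P·r − D₀)/(P + D₀) = ($25.80×0.132 − $1.38) / ($25.80 + $1.38) = 0.074525

7.45%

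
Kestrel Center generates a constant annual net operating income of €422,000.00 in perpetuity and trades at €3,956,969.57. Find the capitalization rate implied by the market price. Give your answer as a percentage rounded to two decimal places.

10.66%

P = C/r ⇒ r = C/P = €422,000.00/€3,956,969.57 = 0.106647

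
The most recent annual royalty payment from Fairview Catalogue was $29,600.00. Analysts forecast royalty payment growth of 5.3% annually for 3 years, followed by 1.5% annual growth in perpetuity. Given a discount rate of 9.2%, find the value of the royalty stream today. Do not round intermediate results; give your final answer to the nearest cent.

$432458.71

D_1 = 31168.80000
D_2 = 32820.74640
D_3 = 34560.24596
Terminal value at year 3: TV = D_3×(1+g_2)/(r−g_2) = 35078.64965/0.077 = 455566.87855
P_0 = D_1/(1+r)^1 + D_2/(1+r)^2 + D_3/(1+r)^3 + TV/(1+r)^3
    = 28542.85714 + 27523.46939 + 26540.48834 + 349851.89173 = 432458.70660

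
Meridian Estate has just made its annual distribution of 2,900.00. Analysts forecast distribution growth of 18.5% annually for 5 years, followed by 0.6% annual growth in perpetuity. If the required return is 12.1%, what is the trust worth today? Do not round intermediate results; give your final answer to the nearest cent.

D_1 = 3436.50000
D_2 = 4072.25250
D_3 = 4825.61921
D_4 = 5718.35877
D_5 = 6776.25514
Terminal value at year 5: TV = D_5×(1+g_2)/(r−g_2) = 6816.91267/0.115 = 59277.50147
P_0 = D_1/(1+r)^1 + D_2/(1+r)^2 + D_3/(1+r)^3 + D_4/(1+r)^4 + D_5/(1+r)^5 + TV/(1+r)^5
    = 3065.56646 + 3240.58542 + 3425.59654 + 3621.17029 + 3827.90972 + 33485.88852 = 50666.71695

50666.72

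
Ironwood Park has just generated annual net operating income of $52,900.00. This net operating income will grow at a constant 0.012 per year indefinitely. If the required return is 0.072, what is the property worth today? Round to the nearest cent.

D₁ = D₀ × (1 + g) = $52,900.00 × 1.012 = $53,534.8000
Growing perpetuity: P = D₁ / (r − g) = $53,534.8000 / (0.072 − 0.012) = $892,246.67

$892246.67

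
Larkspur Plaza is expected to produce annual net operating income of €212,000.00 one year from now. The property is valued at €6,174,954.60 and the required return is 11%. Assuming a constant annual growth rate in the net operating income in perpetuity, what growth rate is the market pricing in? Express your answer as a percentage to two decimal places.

P = D₁/(r−g) ⇒ g = r − D₁/P = 0.11 − €212,000.00/€6,174,954.60 = 0.075668

7.57%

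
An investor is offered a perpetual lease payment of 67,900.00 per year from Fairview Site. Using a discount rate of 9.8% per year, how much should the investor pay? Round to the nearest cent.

692857.14

Level perpetuity: PV = C / r = 67,900.00 / 0.098 = 692,857.14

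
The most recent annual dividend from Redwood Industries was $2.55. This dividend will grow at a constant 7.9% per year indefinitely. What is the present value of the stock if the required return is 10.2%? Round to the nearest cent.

$119.63

D₁ = D₀ × (1 + g) = $2.55 × 1.079 = $2.7515
Growing perpetuity: P = D₁ / (r − g) = $2.7515 / (0.102 − 0.079) = $119.63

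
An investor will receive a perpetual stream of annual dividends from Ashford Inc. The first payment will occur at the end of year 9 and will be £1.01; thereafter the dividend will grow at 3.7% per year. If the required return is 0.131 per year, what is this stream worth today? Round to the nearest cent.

Value at end of year 8: C₁ / (r − g) = £1.01 / (0.131 − 0.037) = £10.7447
Discount to today: PV = £10.7447 / (1 + 0.131)^8 = £10.7447 / 2.677323 = £4.01

£4.01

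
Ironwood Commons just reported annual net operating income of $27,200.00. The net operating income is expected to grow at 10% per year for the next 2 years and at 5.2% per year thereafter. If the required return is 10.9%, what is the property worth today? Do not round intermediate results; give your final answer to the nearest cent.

$547631.66

D_1 = 29920.00000
D_2 = 32912.00000
Terminal value at year 2: TV = D_2×(1+g_2)/(r−g_2) = 34623.42400/0.057 = 607428.49123
P_0 = D_1/(1+r)^1 + D_2/(1+r)^2 + TV/(1+r)^2
    = 26979.26060 + 26760.31258 + 493892.08487 = 547631.65805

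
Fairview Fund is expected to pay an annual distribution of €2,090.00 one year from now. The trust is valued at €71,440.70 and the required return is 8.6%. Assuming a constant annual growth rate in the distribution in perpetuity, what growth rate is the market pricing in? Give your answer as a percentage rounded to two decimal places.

P = D₁/(r−g) ⇒ g = r − D₁/P = 0.086 − €2,090.00/€71,440.70 = 0.056745

5.67%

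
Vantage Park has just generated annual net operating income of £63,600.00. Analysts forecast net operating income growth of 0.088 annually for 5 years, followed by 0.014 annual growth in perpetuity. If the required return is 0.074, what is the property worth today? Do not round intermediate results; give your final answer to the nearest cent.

£1477399.11

D_1 = 69196.80000
D_2 = 75286.11840
D_3 = 81911.29682
D_4 = 89119.49094
D_5 = 96962.00614
Terminal value at year 5: TV = D_5×(1+g_2)/(r−g_2) = 98319.47423/0.06 = 1638657.90380
P_0 = D_1/(1+r)^1 + D_2/(1+r)^2 + D_3/(1+r)^3 + D_4/(1+r)^4 + D_5/(1+r)^5 + TV/(1+r)^5
    = 64429.05028 + 65268.90755 + 66119.71267 + 66981.60837 + 67854.73920 + 1146745.09253 = 1477399.11060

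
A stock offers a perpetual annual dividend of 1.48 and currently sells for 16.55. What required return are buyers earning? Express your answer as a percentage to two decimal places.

8.94%

P = C/r ⇒ r = C/P = 1.48/16.55 = 0.089426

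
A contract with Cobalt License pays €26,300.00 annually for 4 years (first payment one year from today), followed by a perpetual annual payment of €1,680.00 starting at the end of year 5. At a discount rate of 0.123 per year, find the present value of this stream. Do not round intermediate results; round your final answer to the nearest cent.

€87968.04

PV of 4-year annuity: €26,300.00 × [1 − (1+0.123)^−4] / 0.123 = 79380.17603
Perpetuity value at year 4: €1,680.00 / 0.123 = 13658.53659
PV of perpetuity: 13658.53659 / (1+0.123)^4 = 8587.86374
Total PV = 79380.17603 + 8587.86374 = 87968.03978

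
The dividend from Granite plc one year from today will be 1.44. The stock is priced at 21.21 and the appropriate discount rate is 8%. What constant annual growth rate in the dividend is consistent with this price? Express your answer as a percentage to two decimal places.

1.21%

P = D₁/(r−g) ⇒ g = r − D₁/P = 0.08 − 1.44/21.21 = 0.012107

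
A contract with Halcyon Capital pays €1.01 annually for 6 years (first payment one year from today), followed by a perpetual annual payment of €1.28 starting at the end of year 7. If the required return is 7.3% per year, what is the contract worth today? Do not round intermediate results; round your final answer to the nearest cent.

€16.26

PV of 6-year annuity: €1.01 × [1 − (1+0.073)^−6] / 0.073 = 4.76994
Perpetuity value at year 6: €1.28 / 0.073 = 17.53425
PV of perpetuity: 17.53425 / (1+0.073)^6 = 11.48917
Total PV = 4.76994 + 11.48917 = 16.25911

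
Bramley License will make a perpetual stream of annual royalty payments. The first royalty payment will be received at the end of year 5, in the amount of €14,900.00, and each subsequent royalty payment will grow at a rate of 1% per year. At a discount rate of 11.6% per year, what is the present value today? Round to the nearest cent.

Value at end of year 4: C₁ / (r − g) = €14,900.00 / (0.116 − 0.01) = €140,566.0377
Discount to today: PV = €140,566.0377 / (1 + 0.116)^4 = €140,566.0377 / 1.551161 = €90,619.91

€90619.91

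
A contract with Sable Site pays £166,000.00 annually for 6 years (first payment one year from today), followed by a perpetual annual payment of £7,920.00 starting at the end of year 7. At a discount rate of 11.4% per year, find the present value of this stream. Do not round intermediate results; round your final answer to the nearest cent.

£730601.07

PV of 6-year annuity: £166,000.00 × [1 − (1+0.114)^−6] / 0.114 = 694250.66965
Perpetuity value at year 6: £7,920.00 / 0.114 = 69473.68421
PV of perpetuity: 69473.68421 / (1+0.114)^6 = 36350.39925
Total PV = 694250.66965 + 36350.39925 = 730601.06890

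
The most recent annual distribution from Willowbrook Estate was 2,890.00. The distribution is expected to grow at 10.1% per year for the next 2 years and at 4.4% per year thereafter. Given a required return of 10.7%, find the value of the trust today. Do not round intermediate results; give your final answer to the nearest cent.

D_1 = 3181.89000
D_2 = 3503.26089
Terminal value at year 2: TV = D_2×(1+g_2)/(r−g_2) = 3657.40437/0.063 = 58054.03761
P_0 = D_1/(1+r)^1 + D_2/(1+r)^2 + TV/(1+r)^2
    = 2874.33604 + 2858.75699 + 47373.68720 = 53106.78023

53106.78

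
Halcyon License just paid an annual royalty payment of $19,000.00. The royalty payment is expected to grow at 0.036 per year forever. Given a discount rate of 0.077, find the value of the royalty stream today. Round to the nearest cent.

D₁ = D₀ × (1 + g) = $19,000.00 × 1.036 = $19,684.0000
Growing perpetuity: P = D₁ / (r − g) = $19,684.0000 / (0.077 − 0.036) = $480,097.56

$480097.56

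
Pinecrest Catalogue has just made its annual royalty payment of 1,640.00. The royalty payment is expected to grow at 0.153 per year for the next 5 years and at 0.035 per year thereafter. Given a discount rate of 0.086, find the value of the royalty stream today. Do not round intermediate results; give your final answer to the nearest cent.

D_1 = 1890.92000
D_2 = 2180.23076
D_3 = 2513.80607
D_4 = 2898.41839
D_5 = 3341.87641
Terminal value at year 5: TV = D_5×(1+g_2)/(r−g_2) = 3458.84208/0.051 = 67820.43300
P_0 = D_1/(1+r)^1 + D_2/(1+r)^2 + D_3/(1+r)^3 + D_4/(1+r)^4 + D_5/(1+r)^5 + TV/(1+r)^5
    = 1741.17864 + 1848.59942 + 1962.64745 + 2083.73159 + 2212.28594 + 44896.39104 = 54744.83407

54744.83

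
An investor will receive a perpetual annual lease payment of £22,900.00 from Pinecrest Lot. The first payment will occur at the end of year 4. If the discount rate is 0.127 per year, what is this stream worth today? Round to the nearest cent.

Value at end of year 3: C / r = £22,900.00 / 0.127 = £180,314.9606
Discount to today: PV = £180,314.9606 / (1 + 0.127)^3 = £180,314.9606 / 1.431435 = £125,967.94

£125967.94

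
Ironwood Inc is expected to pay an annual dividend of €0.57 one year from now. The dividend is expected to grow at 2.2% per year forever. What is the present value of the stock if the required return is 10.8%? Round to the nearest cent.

Growing perpetuity: P = D₁ / (r − g) = €0.5700 / (0.108 − 0.022) = €6.63

€6.63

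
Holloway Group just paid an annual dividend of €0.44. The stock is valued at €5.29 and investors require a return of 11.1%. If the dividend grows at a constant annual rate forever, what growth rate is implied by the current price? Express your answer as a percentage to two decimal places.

2.57%

P = D₀(1+g)/(r−g) ⇒ P(r−g) = D₀(1+g) ⇒ g(P+D₀) = P·r − D₀
g = (P·r − D₀)/(P + D₀) = (€5.29×0.111 − €0.44) / (€5.29 + €0.44) = 0.025688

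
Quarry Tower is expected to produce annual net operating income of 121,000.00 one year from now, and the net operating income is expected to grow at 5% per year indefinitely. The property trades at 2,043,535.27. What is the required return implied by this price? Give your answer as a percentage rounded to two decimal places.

P = D₁/(r − g) ⇒ r = D₁/P + g = 121,000.0000/2,043,535.27 + 0.05 = 0.059211 + 0.05 = 0.109211

10.92%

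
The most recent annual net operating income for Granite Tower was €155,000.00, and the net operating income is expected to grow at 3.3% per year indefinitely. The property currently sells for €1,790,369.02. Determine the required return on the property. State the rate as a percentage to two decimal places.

D₁ = €155,000.00 × 1.033 = €160,115.0000
P = D₁/(r − g) ⇒ r = D₁/P + g = €160,115.0000/€1,790,369.02 + 0.033 = 0.089431 + 0.033 = 0.122431

12.24%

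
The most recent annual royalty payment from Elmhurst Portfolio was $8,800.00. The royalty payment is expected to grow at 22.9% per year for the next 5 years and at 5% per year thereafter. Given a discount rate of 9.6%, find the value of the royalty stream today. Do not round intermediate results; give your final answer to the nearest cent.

$418997.60

D_1 = 10815.20000
D_2 = 13291.88080
D_3 = 16335.72150
D_4 = 20076.60173
D_5 = 24674.14352
Terminal value at year 5: TV = D_5×(1+g_2)/(r−g_2) = 25907.85070/0.046 = 563214.14563
P_0 = D_1/(1+r)^1 + D_2/(1+r)^2 + D_3/(1+r)^3 + D_4/(1+r)^4 + D_5/(1+r)^5 + TV/(1+r)^5
    = 9867.88321 + 11065.35444 + 12408.13924 + 13913.87147 + 15602.32485 + 356140.02367 = 418997.59688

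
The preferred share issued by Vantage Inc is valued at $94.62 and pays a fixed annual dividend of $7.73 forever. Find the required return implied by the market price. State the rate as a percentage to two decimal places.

8.17%

P = C/r ⇒ r = C/P = $7.73/$94.62 = 0.081695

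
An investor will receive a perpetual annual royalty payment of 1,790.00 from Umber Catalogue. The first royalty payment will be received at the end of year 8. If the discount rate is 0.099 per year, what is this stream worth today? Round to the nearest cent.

Value at end of year 7: C / r = 1,790.00 / 0.099 = 18,080.8081
Discount to today: PV = 18,080.8081 / (1 + 0.099)^7 = 18,080.8081 / 1.936350 = 9,337.57

9337.57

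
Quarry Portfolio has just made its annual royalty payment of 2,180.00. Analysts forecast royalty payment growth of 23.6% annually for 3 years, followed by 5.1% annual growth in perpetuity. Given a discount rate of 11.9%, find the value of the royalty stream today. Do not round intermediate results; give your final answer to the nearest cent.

53411.67

D_1 = 2694.48000
D_2 = 3330.37728
D_3 = 4116.34632
Terminal value at year 3: TV = D_3×(1+g_2)/(r−g_2) = 4326.27998/0.068 = 63621.76442
P_0 = D_1/(1+r)^1 + D_2/(1+r)^2 + D_3/(1+r)^3 + TV/(1+r)^3
    = 2407.93566 + 2659.70373 + 2937.79608 + 45406.23051 = 53411.66597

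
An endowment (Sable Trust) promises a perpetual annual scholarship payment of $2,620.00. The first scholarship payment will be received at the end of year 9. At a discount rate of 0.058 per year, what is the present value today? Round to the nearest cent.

$28773.19

Value at end of year 8: C / r = $2,620.00 / 0.058 = $45,172.4138
Discount to today: PV = $45,172.4138 / (1 + 0.058)^8 = $45,172.4138 / 1.569948 = $28,773.19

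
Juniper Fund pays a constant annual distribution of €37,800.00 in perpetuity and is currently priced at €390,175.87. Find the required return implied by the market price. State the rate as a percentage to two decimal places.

9.69%

P = C/r ⇒ r = C/P = €37,800.00/€390,175.87 = 0.096879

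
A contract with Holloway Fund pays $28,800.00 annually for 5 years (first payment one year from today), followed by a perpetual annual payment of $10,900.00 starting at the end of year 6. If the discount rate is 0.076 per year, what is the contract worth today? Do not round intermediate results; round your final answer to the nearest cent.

$215650.42

PV of 5-year annuity: $28,800.00 × [1 − (1+0.076)^−5] / 0.076 = 116212.60554
Perpetuity value at year 5: $10,900.00 / 0.076 = 143421.05263
PV of perpetuity: 143421.05263 / (1+0.076)^5 = 99437.80956
Total PV = 116212.60554 + 99437.80956 = 215650.41510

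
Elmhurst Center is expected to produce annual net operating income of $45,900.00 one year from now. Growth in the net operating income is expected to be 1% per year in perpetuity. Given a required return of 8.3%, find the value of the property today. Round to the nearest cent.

$628767.12

Growing perpetuity: P = D₁ / (r − g) = $45,900.0000 / (0.083 − 0.01) = $628,767.12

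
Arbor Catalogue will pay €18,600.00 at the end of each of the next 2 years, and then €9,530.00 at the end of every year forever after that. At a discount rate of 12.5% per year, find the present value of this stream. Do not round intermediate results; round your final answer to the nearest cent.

PV of 2-year annuity: €18,600.00 × [1 − (1+0.125)^−2] / 0.125 = 31229.62963
Perpetuity value at year 2: €9,530.00 / 0.125 = 76240.00000
PV of perpetuity: 76240.00000 / (1+0.125)^2 = 60239.01235
Total PV = 31229.62963 + 60239.01235 = 91468.64198

€91468.64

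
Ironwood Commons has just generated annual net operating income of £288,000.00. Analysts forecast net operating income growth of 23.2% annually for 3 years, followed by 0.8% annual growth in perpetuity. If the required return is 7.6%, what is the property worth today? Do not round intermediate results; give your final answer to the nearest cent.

£7547869.70

D_1 = 354816.00000
D_2 = 437133.31200
D_3 = 538548.24038
Terminal value at year 3: TV = D_3×(1+g_2)/(r−g_2) = 542856.62631/0.068 = 7983185.68099
P_0 = D_1/(1+r)^1 + D_2/(1+r)^2 + D_3/(1+r)^3 + TV/(1+r)^3
    = 329754.64684 + 377562.94136 + 432302.54996 + 6408249.56415 = 7547869.70232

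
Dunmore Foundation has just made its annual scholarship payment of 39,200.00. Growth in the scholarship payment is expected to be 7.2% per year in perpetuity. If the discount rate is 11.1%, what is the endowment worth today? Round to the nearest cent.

1077497.44

D₁ = D₀ × (1 + g) = 39,200.00 × 1.072 = 42,022.4000
Growing perpetuity: P = D₁ / (r − g) = 42,022.4000 / (0.111 − 0.072) = 1,077,497.44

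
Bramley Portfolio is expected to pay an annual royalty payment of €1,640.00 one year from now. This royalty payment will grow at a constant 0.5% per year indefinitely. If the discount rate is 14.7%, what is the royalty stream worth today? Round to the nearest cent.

€11549.30

Growing perpetuity: P = D₁ / (r − g) = €1,640.0000 / (0.147 − 0.005) = €11,549.30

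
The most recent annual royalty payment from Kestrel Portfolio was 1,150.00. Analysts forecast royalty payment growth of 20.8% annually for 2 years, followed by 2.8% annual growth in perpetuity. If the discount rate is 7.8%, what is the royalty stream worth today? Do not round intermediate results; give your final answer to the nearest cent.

32423.26

D_1 = 1389.20000
D_2 = 1678.15360
Terminal value at year 2: TV = D_2×(1+g_2)/(r−g_2) = 1725.14190/0.05 = 34502.83802
P_0 = D_1/(1+r)^1 + D_2/(1+r)^2 + TV/(1+r)^2
    = 1288.68275 + 1444.08976 + 29690.48538 = 32423.25788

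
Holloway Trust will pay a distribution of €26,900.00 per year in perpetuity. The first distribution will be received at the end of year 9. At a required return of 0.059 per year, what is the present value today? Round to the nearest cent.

Value at end of year 8: C / r = €26,900.00 / 0.059 = €455,932.2034
Discount to today: PV = €455,932.2034 / (1 + 0.059)^8 = €455,932.2034 / 1.581859 = €288,225.62

€288225.62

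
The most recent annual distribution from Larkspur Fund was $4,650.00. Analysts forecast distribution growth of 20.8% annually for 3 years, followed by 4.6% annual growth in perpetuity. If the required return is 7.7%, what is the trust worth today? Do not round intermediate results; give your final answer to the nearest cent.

$239026.65

D_1 = 5617.20000
D_2 = 6785.57760
D_3 = 8196.97774
Terminal value at year 3: TV = D_3×(1+g_2)/(r−g_2) = 8574.03872/0.031 = 276581.89409
P_0 = D_1/(1+r)^1 + D_2/(1+r)^2 + D_3/(1+r)^3 + TV/(1+r)^3
    = 5215.59889 + 5849.99392 + 6561.55307 + 221399.50041 = 239026.64629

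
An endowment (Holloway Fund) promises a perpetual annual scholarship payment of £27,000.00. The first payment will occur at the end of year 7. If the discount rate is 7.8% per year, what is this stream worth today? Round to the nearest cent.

Value at end of year 6: C / r = £27,000.00 / 0.078 = £346,153.8462
Discount to today: PV = £346,153.8462 / (1 + 0.078)^6 = £346,153.8462 / 1.569324 = £220,575.16

£220575.16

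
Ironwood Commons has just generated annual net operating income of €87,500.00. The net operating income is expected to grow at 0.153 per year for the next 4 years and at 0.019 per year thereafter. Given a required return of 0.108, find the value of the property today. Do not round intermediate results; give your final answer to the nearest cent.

D_1 = 100887.50000
D_2 = 116323.28750
D_3 = 134120.75049
D_4 = 154641.22531
Terminal value at year 4: TV = D_4×(1+g_2)/(r−g_2) = 157579.40859/0.089 = 1770555.15273
P_0 = D_1/(1+r)^1 + D_2/(1+r)^2 + D_3/(1+r)^3 + D_4/(1+r)^4 + TV/(1+r)^4
    = 91053.70036 + 94751.72971 + 98599.94978 + 102604.46037 + 1174763.42831 = 1561773.26853

€1561773.27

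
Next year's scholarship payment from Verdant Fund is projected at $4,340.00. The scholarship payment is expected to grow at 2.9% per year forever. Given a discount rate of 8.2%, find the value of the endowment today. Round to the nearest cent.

Growing perpetuity: P = D₁ / (r − g) = $4,340.0000 / (0.082 − 0.029) = $81,886.79

$81886.79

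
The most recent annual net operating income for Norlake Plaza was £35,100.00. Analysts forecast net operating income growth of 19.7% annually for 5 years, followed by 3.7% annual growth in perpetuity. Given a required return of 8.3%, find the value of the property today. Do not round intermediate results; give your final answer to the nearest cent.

£1544478.07

D_1 = 42014.70000
D_2 = 50291.59590
D_3 = 60199.04029
D_4 = 72058.25123
D_5 = 86253.72672
Terminal value at year 5: TV = D_5×(1+g_2)/(r−g_2) = 89445.11461/0.046 = 1944459.01328
P_0 = D_1/(1+r)^1 + D_2/(1+r)^2 + D_3/(1+r)^3 + D_4/(1+r)^4 + D_5/(1+r)^5 + TV/(1+r)^5
    = 38794.73684 + 42878.39335 + 47391.90844 + 52380.53038 + 57894.27042 + 1305138.22671 = 1544478.06615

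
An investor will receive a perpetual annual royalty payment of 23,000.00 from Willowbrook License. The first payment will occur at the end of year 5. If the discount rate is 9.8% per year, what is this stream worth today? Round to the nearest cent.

161470.21

Value at end of year 4: C / r = 23,000.00 / 0.098 = 234,693.8776
Discount to today: PV = 234,693.8776 / (1 + 0.098)^4 = 234,693.8776 / 1.453481 = 161,470.21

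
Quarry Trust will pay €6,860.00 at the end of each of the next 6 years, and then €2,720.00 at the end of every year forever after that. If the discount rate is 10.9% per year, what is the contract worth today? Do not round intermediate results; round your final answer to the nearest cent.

€42519.13

PV of 6-year annuity: €6,860.00 × [1 − (1+0.109)^−6] / 0.109 = 29105.28571
Perpetuity value at year 6: €2,720.00 / 0.109 = 24954.12844
PV of perpetuity: 24954.12844 / (1+0.109)^6 = 13413.84023
Total PV = 29105.28571 + 13413.84023 = 42519.12594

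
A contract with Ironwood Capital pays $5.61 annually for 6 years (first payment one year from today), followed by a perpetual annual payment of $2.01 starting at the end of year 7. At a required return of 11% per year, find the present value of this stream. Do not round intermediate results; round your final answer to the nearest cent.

$33.50

PV of 6-year annuity: $5.61 × [1 − (1+0.11)^−6] / 0.11 = 23.73332
Perpetuity value at year 6: $2.01 / 0.11 = 18.27273
PV of perpetuity: 18.27273 / (1+0.11)^6 = 9.76935
Total PV = 23.73332 + 9.76935 = 33.50266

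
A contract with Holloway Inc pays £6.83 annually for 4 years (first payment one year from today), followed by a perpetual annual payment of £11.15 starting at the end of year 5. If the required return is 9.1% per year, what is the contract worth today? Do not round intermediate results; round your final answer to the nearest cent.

PV of 4-year annuity: £6.83 × [1 − (1+0.091)^−4] / 0.091 = 22.07881
Perpetuity value at year 4: £11.15 / 0.091 = 122.52747
PV of perpetuity: 122.52747 / (1+0.091)^4 = 86.48374
Total PV = 22.07881 + 86.48374 = 108.56255

£108.56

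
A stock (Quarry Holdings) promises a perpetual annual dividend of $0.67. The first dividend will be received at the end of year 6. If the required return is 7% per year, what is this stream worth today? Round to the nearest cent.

Value at end of year 5: C / r = $0.67 / 0.07 = $9.5714
Discount to today: PV = $9.5714 / (1 + 0.07)^5 = $9.5714 / 1.402552 = $6.82

$6.82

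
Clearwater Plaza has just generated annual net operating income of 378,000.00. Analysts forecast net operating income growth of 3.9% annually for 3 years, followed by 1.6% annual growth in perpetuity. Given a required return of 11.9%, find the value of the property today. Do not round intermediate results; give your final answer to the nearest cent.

D_1 = 392742.00000
D_2 = 408058.93800
D_3 = 423973.23658
Terminal value at year 3: TV = D_3×(1+g_2)/(r−g_2) = 430756.80837/0.103 = 4182104.93560
P_0 = D_1/(1+r)^1 + D_2/(1+r)^2 + D_3/(1+r)^3 + TV/(1+r)^3
    = 350975.87131 + 325883.76255 + 302585.54896 + 2984727.35677 = 3964172.53960

3964172.54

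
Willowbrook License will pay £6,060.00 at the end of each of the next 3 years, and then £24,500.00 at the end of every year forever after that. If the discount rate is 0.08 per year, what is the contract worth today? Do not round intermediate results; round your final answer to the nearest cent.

£258728.33

PV of 3-year annuity: £6,060.00 × [1 − (1+0.08)^−3] / 0.08 = 15617.20774
Perpetuity value at year 3: £24,500.00 / 0.08 = 306250.00000
PV of perpetuity: 306250.00000 / (1+0.08)^3 = 243111.12381
Total PV = 15617.20774 + 243111.12381 = 258728.33156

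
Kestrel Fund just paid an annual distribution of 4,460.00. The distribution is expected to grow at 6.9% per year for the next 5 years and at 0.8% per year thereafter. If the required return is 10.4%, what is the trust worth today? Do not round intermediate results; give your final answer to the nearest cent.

D_1 = 4767.74000
D_2 = 5096.71406
D_3 = 5448.38733
D_4 = 5824.32606
D_5 = 6226.20455
Terminal value at year 5: TV = D_5×(1+g_2)/(r−g_2) = 6276.01419/0.096 = 65375.14781
P_0 = D_1/(1+r)^1 + D_2/(1+r)^2 + D_3/(1+r)^3 + D_4/(1+r)^4 + D_5/(1+r)^5 + TV/(1+r)^5
    = 4318.60507 + 4181.69277 + 4049.12099 + 3920.75212 + 3796.45291 + 39862.75559 = 60129.37946

60129.38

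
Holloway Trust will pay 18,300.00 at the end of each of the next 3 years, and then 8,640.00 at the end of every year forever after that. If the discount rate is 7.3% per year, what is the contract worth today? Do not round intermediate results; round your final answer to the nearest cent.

143568.75

PV of 3-year annuity: 18,300.00 × [1 − (1+0.073)^−3] / 0.073 = 47762.96438
Perpetuity value at year 3: 8,640.00 / 0.073 = 118356.16438
PV of perpetuity: 118356.16438 / (1+0.073)^3 = 95805.78120
Total PV = 47762.96438 + 95805.78120 = 143568.74558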